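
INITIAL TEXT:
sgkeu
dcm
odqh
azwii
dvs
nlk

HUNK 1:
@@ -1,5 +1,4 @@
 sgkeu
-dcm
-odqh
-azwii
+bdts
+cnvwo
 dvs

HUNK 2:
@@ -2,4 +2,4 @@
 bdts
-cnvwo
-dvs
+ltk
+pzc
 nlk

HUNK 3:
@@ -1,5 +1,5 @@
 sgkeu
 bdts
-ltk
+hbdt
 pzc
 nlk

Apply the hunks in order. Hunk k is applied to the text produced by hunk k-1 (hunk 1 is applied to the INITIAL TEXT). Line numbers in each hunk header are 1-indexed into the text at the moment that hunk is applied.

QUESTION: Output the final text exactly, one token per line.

Answer: sgkeu
bdts
hbdt
pzc
nlk

Derivation:
Hunk 1: at line 1 remove [dcm,odqh,azwii] add [bdts,cnvwo] -> 5 lines: sgkeu bdts cnvwo dvs nlk
Hunk 2: at line 2 remove [cnvwo,dvs] add [ltk,pzc] -> 5 lines: sgkeu bdts ltk pzc nlk
Hunk 3: at line 1 remove [ltk] add [hbdt] -> 5 lines: sgkeu bdts hbdt pzc nlk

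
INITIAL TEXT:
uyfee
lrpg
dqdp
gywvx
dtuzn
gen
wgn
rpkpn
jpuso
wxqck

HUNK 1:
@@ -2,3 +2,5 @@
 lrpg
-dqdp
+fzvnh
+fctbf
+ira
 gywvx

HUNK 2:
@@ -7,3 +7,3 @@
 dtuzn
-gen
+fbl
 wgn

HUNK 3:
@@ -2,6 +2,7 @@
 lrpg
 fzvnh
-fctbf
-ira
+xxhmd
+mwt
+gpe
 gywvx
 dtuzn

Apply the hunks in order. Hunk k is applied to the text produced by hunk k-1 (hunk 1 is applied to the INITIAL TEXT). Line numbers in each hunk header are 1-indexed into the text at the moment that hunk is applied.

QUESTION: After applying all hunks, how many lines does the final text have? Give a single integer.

Answer: 13

Derivation:
Hunk 1: at line 2 remove [dqdp] add [fzvnh,fctbf,ira] -> 12 lines: uyfee lrpg fzvnh fctbf ira gywvx dtuzn gen wgn rpkpn jpuso wxqck
Hunk 2: at line 7 remove [gen] add [fbl] -> 12 lines: uyfee lrpg fzvnh fctbf ira gywvx dtuzn fbl wgn rpkpn jpuso wxqck
Hunk 3: at line 2 remove [fctbf,ira] add [xxhmd,mwt,gpe] -> 13 lines: uyfee lrpg fzvnh xxhmd mwt gpe gywvx dtuzn fbl wgn rpkpn jpuso wxqck
Final line count: 13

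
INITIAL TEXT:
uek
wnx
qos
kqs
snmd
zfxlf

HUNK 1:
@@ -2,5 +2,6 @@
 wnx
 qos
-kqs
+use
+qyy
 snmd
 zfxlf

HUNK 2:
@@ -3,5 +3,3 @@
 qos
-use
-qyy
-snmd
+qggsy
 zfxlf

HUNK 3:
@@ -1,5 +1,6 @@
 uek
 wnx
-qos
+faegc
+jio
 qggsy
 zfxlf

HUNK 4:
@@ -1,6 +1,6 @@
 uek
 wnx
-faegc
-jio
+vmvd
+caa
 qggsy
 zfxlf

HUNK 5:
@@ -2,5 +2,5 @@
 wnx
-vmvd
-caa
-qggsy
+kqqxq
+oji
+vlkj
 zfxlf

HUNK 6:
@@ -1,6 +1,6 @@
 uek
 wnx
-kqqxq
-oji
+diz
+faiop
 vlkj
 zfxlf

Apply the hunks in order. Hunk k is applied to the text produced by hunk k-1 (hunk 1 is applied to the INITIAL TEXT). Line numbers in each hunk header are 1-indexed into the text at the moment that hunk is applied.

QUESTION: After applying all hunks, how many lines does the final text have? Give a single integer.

Hunk 1: at line 2 remove [kqs] add [use,qyy] -> 7 lines: uek wnx qos use qyy snmd zfxlf
Hunk 2: at line 3 remove [use,qyy,snmd] add [qggsy] -> 5 lines: uek wnx qos qggsy zfxlf
Hunk 3: at line 1 remove [qos] add [faegc,jio] -> 6 lines: uek wnx faegc jio qggsy zfxlf
Hunk 4: at line 1 remove [faegc,jio] add [vmvd,caa] -> 6 lines: uek wnx vmvd caa qggsy zfxlf
Hunk 5: at line 2 remove [vmvd,caa,qggsy] add [kqqxq,oji,vlkj] -> 6 lines: uek wnx kqqxq oji vlkj zfxlf
Hunk 6: at line 1 remove [kqqxq,oji] add [diz,faiop] -> 6 lines: uek wnx diz faiop vlkj zfxlf
Final line count: 6

Answer: 6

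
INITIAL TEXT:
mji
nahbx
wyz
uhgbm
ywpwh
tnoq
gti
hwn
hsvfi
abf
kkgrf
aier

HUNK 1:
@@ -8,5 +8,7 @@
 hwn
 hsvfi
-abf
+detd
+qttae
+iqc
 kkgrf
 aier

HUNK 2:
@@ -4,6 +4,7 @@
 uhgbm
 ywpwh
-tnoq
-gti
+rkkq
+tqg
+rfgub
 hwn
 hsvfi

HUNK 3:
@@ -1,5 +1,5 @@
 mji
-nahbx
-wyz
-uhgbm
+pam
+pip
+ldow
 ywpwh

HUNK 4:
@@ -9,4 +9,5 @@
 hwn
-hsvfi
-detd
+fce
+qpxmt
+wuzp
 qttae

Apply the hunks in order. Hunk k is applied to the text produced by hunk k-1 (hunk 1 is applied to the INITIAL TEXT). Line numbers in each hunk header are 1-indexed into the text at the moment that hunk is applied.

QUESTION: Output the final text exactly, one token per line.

Hunk 1: at line 8 remove [abf] add [detd,qttae,iqc] -> 14 lines: mji nahbx wyz uhgbm ywpwh tnoq gti hwn hsvfi detd qttae iqc kkgrf aier
Hunk 2: at line 4 remove [tnoq,gti] add [rkkq,tqg,rfgub] -> 15 lines: mji nahbx wyz uhgbm ywpwh rkkq tqg rfgub hwn hsvfi detd qttae iqc kkgrf aier
Hunk 3: at line 1 remove [nahbx,wyz,uhgbm] add [pam,pip,ldow] -> 15 lines: mji pam pip ldow ywpwh rkkq tqg rfgub hwn hsvfi detd qttae iqc kkgrf aier
Hunk 4: at line 9 remove [hsvfi,detd] add [fce,qpxmt,wuzp] -> 16 lines: mji pam pip ldow ywpwh rkkq tqg rfgub hwn fce qpxmt wuzp qttae iqc kkgrf aier

Answer: mji
pam
pip
ldow
ywpwh
rkkq
tqg
rfgub
hwn
fce
qpxmt
wuzp
qttae
iqc
kkgrf
aier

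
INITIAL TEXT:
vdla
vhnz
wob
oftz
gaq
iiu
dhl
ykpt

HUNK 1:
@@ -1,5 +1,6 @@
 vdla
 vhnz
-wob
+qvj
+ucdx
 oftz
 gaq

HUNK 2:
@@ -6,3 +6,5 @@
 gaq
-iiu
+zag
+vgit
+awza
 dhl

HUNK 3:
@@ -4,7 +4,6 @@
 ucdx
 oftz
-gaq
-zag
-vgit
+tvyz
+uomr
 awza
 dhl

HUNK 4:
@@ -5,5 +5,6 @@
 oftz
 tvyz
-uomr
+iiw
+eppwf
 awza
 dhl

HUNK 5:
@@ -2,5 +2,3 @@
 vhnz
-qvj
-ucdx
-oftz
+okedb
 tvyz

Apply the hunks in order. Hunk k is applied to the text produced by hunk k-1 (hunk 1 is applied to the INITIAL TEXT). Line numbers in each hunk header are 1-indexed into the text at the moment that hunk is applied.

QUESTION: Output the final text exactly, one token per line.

Hunk 1: at line 1 remove [wob] add [qvj,ucdx] -> 9 lines: vdla vhnz qvj ucdx oftz gaq iiu dhl ykpt
Hunk 2: at line 6 remove [iiu] add [zag,vgit,awza] -> 11 lines: vdla vhnz qvj ucdx oftz gaq zag vgit awza dhl ykpt
Hunk 3: at line 4 remove [gaq,zag,vgit] add [tvyz,uomr] -> 10 lines: vdla vhnz qvj ucdx oftz tvyz uomr awza dhl ykpt
Hunk 4: at line 5 remove [uomr] add [iiw,eppwf] -> 11 lines: vdla vhnz qvj ucdx oftz tvyz iiw eppwf awza dhl ykpt
Hunk 5: at line 2 remove [qvj,ucdx,oftz] add [okedb] -> 9 lines: vdla vhnz okedb tvyz iiw eppwf awza dhl ykpt

Answer: vdla
vhnz
okedb
tvyz
iiw
eppwf
awza
dhl
ykpt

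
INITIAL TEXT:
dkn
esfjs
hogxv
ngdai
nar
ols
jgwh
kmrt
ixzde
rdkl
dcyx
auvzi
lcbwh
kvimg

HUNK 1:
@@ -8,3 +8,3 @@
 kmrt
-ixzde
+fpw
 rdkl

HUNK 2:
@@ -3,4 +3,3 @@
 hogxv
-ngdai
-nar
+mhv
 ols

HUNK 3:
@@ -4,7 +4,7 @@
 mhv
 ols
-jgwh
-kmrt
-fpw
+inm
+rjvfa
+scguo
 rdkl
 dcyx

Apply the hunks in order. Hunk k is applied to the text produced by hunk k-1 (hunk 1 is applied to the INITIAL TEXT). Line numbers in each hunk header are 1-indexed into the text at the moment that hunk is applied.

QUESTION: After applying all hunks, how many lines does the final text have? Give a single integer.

Answer: 13

Derivation:
Hunk 1: at line 8 remove [ixzde] add [fpw] -> 14 lines: dkn esfjs hogxv ngdai nar ols jgwh kmrt fpw rdkl dcyx auvzi lcbwh kvimg
Hunk 2: at line 3 remove [ngdai,nar] add [mhv] -> 13 lines: dkn esfjs hogxv mhv ols jgwh kmrt fpw rdkl dcyx auvzi lcbwh kvimg
Hunk 3: at line 4 remove [jgwh,kmrt,fpw] add [inm,rjvfa,scguo] -> 13 lines: dkn esfjs hogxv mhv ols inm rjvfa scguo rdkl dcyx auvzi lcbwh kvimg
Final line count: 13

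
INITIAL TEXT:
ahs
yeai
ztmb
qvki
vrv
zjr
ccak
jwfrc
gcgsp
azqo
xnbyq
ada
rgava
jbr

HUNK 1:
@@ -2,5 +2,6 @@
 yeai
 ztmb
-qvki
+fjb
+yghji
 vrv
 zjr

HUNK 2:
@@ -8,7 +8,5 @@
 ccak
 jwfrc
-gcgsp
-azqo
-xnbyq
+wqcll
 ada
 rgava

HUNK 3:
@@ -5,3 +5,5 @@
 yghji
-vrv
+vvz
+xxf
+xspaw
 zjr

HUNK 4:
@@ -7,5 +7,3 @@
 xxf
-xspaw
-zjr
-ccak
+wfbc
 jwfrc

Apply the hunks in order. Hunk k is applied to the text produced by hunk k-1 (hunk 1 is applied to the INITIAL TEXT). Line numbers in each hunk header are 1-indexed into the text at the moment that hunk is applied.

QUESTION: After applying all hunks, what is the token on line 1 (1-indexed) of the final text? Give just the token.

Hunk 1: at line 2 remove [qvki] add [fjb,yghji] -> 15 lines: ahs yeai ztmb fjb yghji vrv zjr ccak jwfrc gcgsp azqo xnbyq ada rgava jbr
Hunk 2: at line 8 remove [gcgsp,azqo,xnbyq] add [wqcll] -> 13 lines: ahs yeai ztmb fjb yghji vrv zjr ccak jwfrc wqcll ada rgava jbr
Hunk 3: at line 5 remove [vrv] add [vvz,xxf,xspaw] -> 15 lines: ahs yeai ztmb fjb yghji vvz xxf xspaw zjr ccak jwfrc wqcll ada rgava jbr
Hunk 4: at line 7 remove [xspaw,zjr,ccak] add [wfbc] -> 13 lines: ahs yeai ztmb fjb yghji vvz xxf wfbc jwfrc wqcll ada rgava jbr
Final line 1: ahs

Answer: ahs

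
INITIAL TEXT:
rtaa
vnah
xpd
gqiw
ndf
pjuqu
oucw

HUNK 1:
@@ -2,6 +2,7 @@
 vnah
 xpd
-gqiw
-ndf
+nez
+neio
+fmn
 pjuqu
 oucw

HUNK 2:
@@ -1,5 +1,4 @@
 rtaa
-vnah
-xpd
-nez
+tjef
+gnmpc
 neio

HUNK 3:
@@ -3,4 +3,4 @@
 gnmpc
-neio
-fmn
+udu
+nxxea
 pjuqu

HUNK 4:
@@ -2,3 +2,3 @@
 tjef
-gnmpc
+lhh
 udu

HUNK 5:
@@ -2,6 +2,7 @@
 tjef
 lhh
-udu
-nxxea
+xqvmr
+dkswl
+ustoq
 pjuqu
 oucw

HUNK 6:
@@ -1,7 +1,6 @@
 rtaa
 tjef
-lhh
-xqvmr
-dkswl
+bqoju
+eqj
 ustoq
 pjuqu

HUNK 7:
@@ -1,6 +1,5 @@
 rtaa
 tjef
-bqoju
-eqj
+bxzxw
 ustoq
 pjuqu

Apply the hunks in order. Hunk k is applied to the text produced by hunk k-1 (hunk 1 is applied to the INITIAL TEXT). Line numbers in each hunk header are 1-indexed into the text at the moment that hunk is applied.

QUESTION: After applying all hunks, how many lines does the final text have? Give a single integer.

Hunk 1: at line 2 remove [gqiw,ndf] add [nez,neio,fmn] -> 8 lines: rtaa vnah xpd nez neio fmn pjuqu oucw
Hunk 2: at line 1 remove [vnah,xpd,nez] add [tjef,gnmpc] -> 7 lines: rtaa tjef gnmpc neio fmn pjuqu oucw
Hunk 3: at line 3 remove [neio,fmn] add [udu,nxxea] -> 7 lines: rtaa tjef gnmpc udu nxxea pjuqu oucw
Hunk 4: at line 2 remove [gnmpc] add [lhh] -> 7 lines: rtaa tjef lhh udu nxxea pjuqu oucw
Hunk 5: at line 2 remove [udu,nxxea] add [xqvmr,dkswl,ustoq] -> 8 lines: rtaa tjef lhh xqvmr dkswl ustoq pjuqu oucw
Hunk 6: at line 1 remove [lhh,xqvmr,dkswl] add [bqoju,eqj] -> 7 lines: rtaa tjef bqoju eqj ustoq pjuqu oucw
Hunk 7: at line 1 remove [bqoju,eqj] add [bxzxw] -> 6 lines: rtaa tjef bxzxw ustoq pjuqu oucw
Final line count: 6

Answer: 6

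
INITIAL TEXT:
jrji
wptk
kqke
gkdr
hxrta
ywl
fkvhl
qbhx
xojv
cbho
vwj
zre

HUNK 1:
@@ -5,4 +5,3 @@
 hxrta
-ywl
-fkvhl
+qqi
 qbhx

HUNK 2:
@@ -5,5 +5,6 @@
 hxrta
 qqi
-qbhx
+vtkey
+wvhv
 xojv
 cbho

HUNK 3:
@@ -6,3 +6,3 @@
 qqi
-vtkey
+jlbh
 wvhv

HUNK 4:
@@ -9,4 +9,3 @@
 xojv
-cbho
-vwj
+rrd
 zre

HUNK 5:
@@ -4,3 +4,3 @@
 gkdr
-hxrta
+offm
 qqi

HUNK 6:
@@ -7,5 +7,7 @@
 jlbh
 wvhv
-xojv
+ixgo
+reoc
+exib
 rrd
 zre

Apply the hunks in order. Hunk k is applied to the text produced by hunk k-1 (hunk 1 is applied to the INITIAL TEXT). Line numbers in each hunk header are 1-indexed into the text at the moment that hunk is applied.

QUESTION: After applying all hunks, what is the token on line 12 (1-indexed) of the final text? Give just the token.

Hunk 1: at line 5 remove [ywl,fkvhl] add [qqi] -> 11 lines: jrji wptk kqke gkdr hxrta qqi qbhx xojv cbho vwj zre
Hunk 2: at line 5 remove [qbhx] add [vtkey,wvhv] -> 12 lines: jrji wptk kqke gkdr hxrta qqi vtkey wvhv xojv cbho vwj zre
Hunk 3: at line 6 remove [vtkey] add [jlbh] -> 12 lines: jrji wptk kqke gkdr hxrta qqi jlbh wvhv xojv cbho vwj zre
Hunk 4: at line 9 remove [cbho,vwj] add [rrd] -> 11 lines: jrji wptk kqke gkdr hxrta qqi jlbh wvhv xojv rrd zre
Hunk 5: at line 4 remove [hxrta] add [offm] -> 11 lines: jrji wptk kqke gkdr offm qqi jlbh wvhv xojv rrd zre
Hunk 6: at line 7 remove [xojv] add [ixgo,reoc,exib] -> 13 lines: jrji wptk kqke gkdr offm qqi jlbh wvhv ixgo reoc exib rrd zre
Final line 12: rrd

Answer: rrd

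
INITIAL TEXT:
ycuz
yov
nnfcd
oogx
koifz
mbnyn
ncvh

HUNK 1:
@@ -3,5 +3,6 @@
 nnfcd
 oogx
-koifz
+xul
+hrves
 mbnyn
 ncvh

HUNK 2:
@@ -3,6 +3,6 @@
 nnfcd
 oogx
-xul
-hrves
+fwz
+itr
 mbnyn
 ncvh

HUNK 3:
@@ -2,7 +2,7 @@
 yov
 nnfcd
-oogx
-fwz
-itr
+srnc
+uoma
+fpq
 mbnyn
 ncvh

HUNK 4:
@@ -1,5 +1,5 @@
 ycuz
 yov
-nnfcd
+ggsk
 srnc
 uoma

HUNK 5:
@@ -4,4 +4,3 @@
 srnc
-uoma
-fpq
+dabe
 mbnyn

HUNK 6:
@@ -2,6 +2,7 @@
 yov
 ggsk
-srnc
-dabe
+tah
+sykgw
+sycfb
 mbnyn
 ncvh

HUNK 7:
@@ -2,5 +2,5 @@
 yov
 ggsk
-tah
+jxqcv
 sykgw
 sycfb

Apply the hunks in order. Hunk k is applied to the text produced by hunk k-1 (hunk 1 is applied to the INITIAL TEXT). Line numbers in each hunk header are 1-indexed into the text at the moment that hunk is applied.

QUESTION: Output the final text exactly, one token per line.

Hunk 1: at line 3 remove [koifz] add [xul,hrves] -> 8 lines: ycuz yov nnfcd oogx xul hrves mbnyn ncvh
Hunk 2: at line 3 remove [xul,hrves] add [fwz,itr] -> 8 lines: ycuz yov nnfcd oogx fwz itr mbnyn ncvh
Hunk 3: at line 2 remove [oogx,fwz,itr] add [srnc,uoma,fpq] -> 8 lines: ycuz yov nnfcd srnc uoma fpq mbnyn ncvh
Hunk 4: at line 1 remove [nnfcd] add [ggsk] -> 8 lines: ycuz yov ggsk srnc uoma fpq mbnyn ncvh
Hunk 5: at line 4 remove [uoma,fpq] add [dabe] -> 7 lines: ycuz yov ggsk srnc dabe mbnyn ncvh
Hunk 6: at line 2 remove [srnc,dabe] add [tah,sykgw,sycfb] -> 8 lines: ycuz yov ggsk tah sykgw sycfb mbnyn ncvh
Hunk 7: at line 2 remove [tah] add [jxqcv] -> 8 lines: ycuz yov ggsk jxqcv sykgw sycfb mbnyn ncvh

Answer: ycuz
yov
ggsk
jxqcv
sykgw
sycfb
mbnyn
ncvh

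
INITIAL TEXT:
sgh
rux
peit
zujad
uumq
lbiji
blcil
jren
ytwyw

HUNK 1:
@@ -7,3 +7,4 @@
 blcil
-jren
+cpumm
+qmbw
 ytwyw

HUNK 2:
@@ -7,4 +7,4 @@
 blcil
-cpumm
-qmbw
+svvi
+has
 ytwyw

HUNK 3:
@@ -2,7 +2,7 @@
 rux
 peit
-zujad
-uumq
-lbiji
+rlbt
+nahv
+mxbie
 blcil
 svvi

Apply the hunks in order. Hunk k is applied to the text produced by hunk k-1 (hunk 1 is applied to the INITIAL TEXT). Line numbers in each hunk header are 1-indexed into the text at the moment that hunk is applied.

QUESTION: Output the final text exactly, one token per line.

Hunk 1: at line 7 remove [jren] add [cpumm,qmbw] -> 10 lines: sgh rux peit zujad uumq lbiji blcil cpumm qmbw ytwyw
Hunk 2: at line 7 remove [cpumm,qmbw] add [svvi,has] -> 10 lines: sgh rux peit zujad uumq lbiji blcil svvi has ytwyw
Hunk 3: at line 2 remove [zujad,uumq,lbiji] add [rlbt,nahv,mxbie] -> 10 lines: sgh rux peit rlbt nahv mxbie blcil svvi has ytwyw

Answer: sgh
rux
peit
rlbt
nahv
mxbie
blcil
svvi
has
ytwyw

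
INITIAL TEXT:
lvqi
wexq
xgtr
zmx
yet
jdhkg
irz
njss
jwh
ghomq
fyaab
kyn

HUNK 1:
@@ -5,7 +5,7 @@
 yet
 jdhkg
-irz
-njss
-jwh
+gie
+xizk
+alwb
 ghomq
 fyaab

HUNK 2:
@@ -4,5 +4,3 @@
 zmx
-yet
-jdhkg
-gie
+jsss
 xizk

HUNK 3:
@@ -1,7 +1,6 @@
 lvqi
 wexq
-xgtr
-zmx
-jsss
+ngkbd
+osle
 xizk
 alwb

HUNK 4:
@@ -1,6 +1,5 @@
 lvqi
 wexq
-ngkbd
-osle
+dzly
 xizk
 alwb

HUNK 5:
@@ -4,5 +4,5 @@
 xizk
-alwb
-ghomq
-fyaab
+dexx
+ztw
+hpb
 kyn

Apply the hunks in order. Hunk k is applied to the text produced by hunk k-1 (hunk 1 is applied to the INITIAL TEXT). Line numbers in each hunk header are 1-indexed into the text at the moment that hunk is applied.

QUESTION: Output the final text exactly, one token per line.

Answer: lvqi
wexq
dzly
xizk
dexx
ztw
hpb
kyn

Derivation:
Hunk 1: at line 5 remove [irz,njss,jwh] add [gie,xizk,alwb] -> 12 lines: lvqi wexq xgtr zmx yet jdhkg gie xizk alwb ghomq fyaab kyn
Hunk 2: at line 4 remove [yet,jdhkg,gie] add [jsss] -> 10 lines: lvqi wexq xgtr zmx jsss xizk alwb ghomq fyaab kyn
Hunk 3: at line 1 remove [xgtr,zmx,jsss] add [ngkbd,osle] -> 9 lines: lvqi wexq ngkbd osle xizk alwb ghomq fyaab kyn
Hunk 4: at line 1 remove [ngkbd,osle] add [dzly] -> 8 lines: lvqi wexq dzly xizk alwb ghomq fyaab kyn
Hunk 5: at line 4 remove [alwb,ghomq,fyaab] add [dexx,ztw,hpb] -> 8 lines: lvqi wexq dzly xizk dexx ztw hpb kyn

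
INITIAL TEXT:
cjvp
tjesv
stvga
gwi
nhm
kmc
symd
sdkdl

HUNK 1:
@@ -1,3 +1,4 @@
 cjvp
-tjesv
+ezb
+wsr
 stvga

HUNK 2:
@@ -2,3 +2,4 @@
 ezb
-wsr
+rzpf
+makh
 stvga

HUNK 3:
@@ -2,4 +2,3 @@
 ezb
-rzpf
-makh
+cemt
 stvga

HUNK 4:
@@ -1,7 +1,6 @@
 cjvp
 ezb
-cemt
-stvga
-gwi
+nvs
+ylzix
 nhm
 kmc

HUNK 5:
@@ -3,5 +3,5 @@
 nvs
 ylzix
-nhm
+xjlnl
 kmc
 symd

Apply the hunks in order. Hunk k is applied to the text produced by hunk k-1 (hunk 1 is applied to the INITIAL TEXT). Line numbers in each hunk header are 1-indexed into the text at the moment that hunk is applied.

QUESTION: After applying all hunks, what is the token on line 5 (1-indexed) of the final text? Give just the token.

Answer: xjlnl

Derivation:
Hunk 1: at line 1 remove [tjesv] add [ezb,wsr] -> 9 lines: cjvp ezb wsr stvga gwi nhm kmc symd sdkdl
Hunk 2: at line 2 remove [wsr] add [rzpf,makh] -> 10 lines: cjvp ezb rzpf makh stvga gwi nhm kmc symd sdkdl
Hunk 3: at line 2 remove [rzpf,makh] add [cemt] -> 9 lines: cjvp ezb cemt stvga gwi nhm kmc symd sdkdl
Hunk 4: at line 1 remove [cemt,stvga,gwi] add [nvs,ylzix] -> 8 lines: cjvp ezb nvs ylzix nhm kmc symd sdkdl
Hunk 5: at line 3 remove [nhm] add [xjlnl] -> 8 lines: cjvp ezb nvs ylzix xjlnl kmc symd sdkdl
Final line 5: xjlnl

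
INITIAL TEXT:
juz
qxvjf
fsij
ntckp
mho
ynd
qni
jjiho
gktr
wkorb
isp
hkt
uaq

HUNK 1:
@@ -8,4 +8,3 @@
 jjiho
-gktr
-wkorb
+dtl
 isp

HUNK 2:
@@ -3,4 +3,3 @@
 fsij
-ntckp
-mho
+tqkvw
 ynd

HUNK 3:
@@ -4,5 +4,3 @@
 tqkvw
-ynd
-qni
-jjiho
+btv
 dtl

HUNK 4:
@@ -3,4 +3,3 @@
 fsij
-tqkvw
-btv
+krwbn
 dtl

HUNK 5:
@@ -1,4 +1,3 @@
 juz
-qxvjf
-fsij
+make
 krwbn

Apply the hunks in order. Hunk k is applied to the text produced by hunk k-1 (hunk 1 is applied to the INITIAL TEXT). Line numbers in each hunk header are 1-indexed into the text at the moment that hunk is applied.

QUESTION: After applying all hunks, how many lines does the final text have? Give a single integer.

Answer: 7

Derivation:
Hunk 1: at line 8 remove [gktr,wkorb] add [dtl] -> 12 lines: juz qxvjf fsij ntckp mho ynd qni jjiho dtl isp hkt uaq
Hunk 2: at line 3 remove [ntckp,mho] add [tqkvw] -> 11 lines: juz qxvjf fsij tqkvw ynd qni jjiho dtl isp hkt uaq
Hunk 3: at line 4 remove [ynd,qni,jjiho] add [btv] -> 9 lines: juz qxvjf fsij tqkvw btv dtl isp hkt uaq
Hunk 4: at line 3 remove [tqkvw,btv] add [krwbn] -> 8 lines: juz qxvjf fsij krwbn dtl isp hkt uaq
Hunk 5: at line 1 remove [qxvjf,fsij] add [make] -> 7 lines: juz make krwbn dtl isp hkt uaq
Final line count: 7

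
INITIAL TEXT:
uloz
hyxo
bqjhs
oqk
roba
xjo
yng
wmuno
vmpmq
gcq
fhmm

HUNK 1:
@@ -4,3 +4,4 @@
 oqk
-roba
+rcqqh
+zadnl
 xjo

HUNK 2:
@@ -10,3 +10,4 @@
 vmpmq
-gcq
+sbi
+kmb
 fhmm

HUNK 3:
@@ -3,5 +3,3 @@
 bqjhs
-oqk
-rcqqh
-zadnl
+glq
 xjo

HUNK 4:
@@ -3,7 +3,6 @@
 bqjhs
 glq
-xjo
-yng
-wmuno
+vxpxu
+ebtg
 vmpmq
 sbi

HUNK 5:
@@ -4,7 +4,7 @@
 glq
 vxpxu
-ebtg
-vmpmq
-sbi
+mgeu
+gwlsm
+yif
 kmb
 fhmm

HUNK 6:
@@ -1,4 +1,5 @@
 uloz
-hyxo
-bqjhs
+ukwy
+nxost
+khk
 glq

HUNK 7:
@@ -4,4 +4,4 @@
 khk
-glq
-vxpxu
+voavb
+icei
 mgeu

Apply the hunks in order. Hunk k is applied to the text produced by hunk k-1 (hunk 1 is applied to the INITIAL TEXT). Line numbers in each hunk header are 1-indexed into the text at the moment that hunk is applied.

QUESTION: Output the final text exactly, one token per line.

Hunk 1: at line 4 remove [roba] add [rcqqh,zadnl] -> 12 lines: uloz hyxo bqjhs oqk rcqqh zadnl xjo yng wmuno vmpmq gcq fhmm
Hunk 2: at line 10 remove [gcq] add [sbi,kmb] -> 13 lines: uloz hyxo bqjhs oqk rcqqh zadnl xjo yng wmuno vmpmq sbi kmb fhmm
Hunk 3: at line 3 remove [oqk,rcqqh,zadnl] add [glq] -> 11 lines: uloz hyxo bqjhs glq xjo yng wmuno vmpmq sbi kmb fhmm
Hunk 4: at line 3 remove [xjo,yng,wmuno] add [vxpxu,ebtg] -> 10 lines: uloz hyxo bqjhs glq vxpxu ebtg vmpmq sbi kmb fhmm
Hunk 5: at line 4 remove [ebtg,vmpmq,sbi] add [mgeu,gwlsm,yif] -> 10 lines: uloz hyxo bqjhs glq vxpxu mgeu gwlsm yif kmb fhmm
Hunk 6: at line 1 remove [hyxo,bqjhs] add [ukwy,nxost,khk] -> 11 lines: uloz ukwy nxost khk glq vxpxu mgeu gwlsm yif kmb fhmm
Hunk 7: at line 4 remove [glq,vxpxu] add [voavb,icei] -> 11 lines: uloz ukwy nxost khk voavb icei mgeu gwlsm yif kmb fhmm

Answer: uloz
ukwy
nxost
khk
voavb
icei
mgeu
gwlsm
yif
kmb
fhmm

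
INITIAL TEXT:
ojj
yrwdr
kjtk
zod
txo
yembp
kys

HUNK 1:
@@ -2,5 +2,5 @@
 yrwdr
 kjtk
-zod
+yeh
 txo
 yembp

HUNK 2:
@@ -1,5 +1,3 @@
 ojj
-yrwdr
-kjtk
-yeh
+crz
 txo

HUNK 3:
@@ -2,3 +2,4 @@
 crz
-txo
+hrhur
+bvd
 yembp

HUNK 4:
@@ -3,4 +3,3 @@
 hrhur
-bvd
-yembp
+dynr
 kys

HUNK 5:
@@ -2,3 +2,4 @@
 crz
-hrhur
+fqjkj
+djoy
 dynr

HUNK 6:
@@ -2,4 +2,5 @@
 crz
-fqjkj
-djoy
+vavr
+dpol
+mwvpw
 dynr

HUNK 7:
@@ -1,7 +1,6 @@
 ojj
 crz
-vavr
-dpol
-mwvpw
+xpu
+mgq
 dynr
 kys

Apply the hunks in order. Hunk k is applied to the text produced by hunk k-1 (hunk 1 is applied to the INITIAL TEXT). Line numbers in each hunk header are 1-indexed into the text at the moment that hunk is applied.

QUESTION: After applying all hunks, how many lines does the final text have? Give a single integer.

Hunk 1: at line 2 remove [zod] add [yeh] -> 7 lines: ojj yrwdr kjtk yeh txo yembp kys
Hunk 2: at line 1 remove [yrwdr,kjtk,yeh] add [crz] -> 5 lines: ojj crz txo yembp kys
Hunk 3: at line 2 remove [txo] add [hrhur,bvd] -> 6 lines: ojj crz hrhur bvd yembp kys
Hunk 4: at line 3 remove [bvd,yembp] add [dynr] -> 5 lines: ojj crz hrhur dynr kys
Hunk 5: at line 2 remove [hrhur] add [fqjkj,djoy] -> 6 lines: ojj crz fqjkj djoy dynr kys
Hunk 6: at line 2 remove [fqjkj,djoy] add [vavr,dpol,mwvpw] -> 7 lines: ojj crz vavr dpol mwvpw dynr kys
Hunk 7: at line 1 remove [vavr,dpol,mwvpw] add [xpu,mgq] -> 6 lines: ojj crz xpu mgq dynr kys
Final line count: 6

Answer: 6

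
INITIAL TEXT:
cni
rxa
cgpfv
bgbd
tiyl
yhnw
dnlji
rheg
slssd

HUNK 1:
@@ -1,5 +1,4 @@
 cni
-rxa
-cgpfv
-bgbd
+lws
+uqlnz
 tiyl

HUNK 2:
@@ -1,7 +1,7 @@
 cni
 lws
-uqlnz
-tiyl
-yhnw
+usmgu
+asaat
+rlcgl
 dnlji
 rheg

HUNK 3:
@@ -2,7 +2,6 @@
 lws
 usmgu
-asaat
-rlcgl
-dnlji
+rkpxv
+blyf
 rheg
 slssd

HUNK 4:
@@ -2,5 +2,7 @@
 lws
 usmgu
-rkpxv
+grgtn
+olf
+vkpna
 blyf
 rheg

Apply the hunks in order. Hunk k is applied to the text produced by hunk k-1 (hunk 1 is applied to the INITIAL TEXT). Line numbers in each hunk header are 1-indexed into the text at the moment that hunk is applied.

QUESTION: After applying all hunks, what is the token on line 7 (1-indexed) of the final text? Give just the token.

Hunk 1: at line 1 remove [rxa,cgpfv,bgbd] add [lws,uqlnz] -> 8 lines: cni lws uqlnz tiyl yhnw dnlji rheg slssd
Hunk 2: at line 1 remove [uqlnz,tiyl,yhnw] add [usmgu,asaat,rlcgl] -> 8 lines: cni lws usmgu asaat rlcgl dnlji rheg slssd
Hunk 3: at line 2 remove [asaat,rlcgl,dnlji] add [rkpxv,blyf] -> 7 lines: cni lws usmgu rkpxv blyf rheg slssd
Hunk 4: at line 2 remove [rkpxv] add [grgtn,olf,vkpna] -> 9 lines: cni lws usmgu grgtn olf vkpna blyf rheg slssd
Final line 7: blyf

Answer: blyf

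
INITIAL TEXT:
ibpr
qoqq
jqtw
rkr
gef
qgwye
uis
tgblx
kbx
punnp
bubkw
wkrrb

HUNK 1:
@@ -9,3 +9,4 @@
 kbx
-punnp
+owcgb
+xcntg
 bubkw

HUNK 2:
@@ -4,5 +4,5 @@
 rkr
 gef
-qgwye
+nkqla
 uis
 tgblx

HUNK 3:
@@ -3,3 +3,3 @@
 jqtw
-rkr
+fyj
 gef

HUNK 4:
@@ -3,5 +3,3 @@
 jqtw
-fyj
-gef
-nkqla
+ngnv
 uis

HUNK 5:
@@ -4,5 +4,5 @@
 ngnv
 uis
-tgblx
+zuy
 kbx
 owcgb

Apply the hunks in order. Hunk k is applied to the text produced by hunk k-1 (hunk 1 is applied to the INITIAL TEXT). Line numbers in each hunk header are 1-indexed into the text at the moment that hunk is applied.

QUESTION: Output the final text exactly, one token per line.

Answer: ibpr
qoqq
jqtw
ngnv
uis
zuy
kbx
owcgb
xcntg
bubkw
wkrrb

Derivation:
Hunk 1: at line 9 remove [punnp] add [owcgb,xcntg] -> 13 lines: ibpr qoqq jqtw rkr gef qgwye uis tgblx kbx owcgb xcntg bubkw wkrrb
Hunk 2: at line 4 remove [qgwye] add [nkqla] -> 13 lines: ibpr qoqq jqtw rkr gef nkqla uis tgblx kbx owcgb xcntg bubkw wkrrb
Hunk 3: at line 3 remove [rkr] add [fyj] -> 13 lines: ibpr qoqq jqtw fyj gef nkqla uis tgblx kbx owcgb xcntg bubkw wkrrb
Hunk 4: at line 3 remove [fyj,gef,nkqla] add [ngnv] -> 11 lines: ibpr qoqq jqtw ngnv uis tgblx kbx owcgb xcntg bubkw wkrrb
Hunk 5: at line 4 remove [tgblx] add [zuy] -> 11 lines: ibpr qoqq jqtw ngnv uis zuy kbx owcgb xcntg bubkw wkrrb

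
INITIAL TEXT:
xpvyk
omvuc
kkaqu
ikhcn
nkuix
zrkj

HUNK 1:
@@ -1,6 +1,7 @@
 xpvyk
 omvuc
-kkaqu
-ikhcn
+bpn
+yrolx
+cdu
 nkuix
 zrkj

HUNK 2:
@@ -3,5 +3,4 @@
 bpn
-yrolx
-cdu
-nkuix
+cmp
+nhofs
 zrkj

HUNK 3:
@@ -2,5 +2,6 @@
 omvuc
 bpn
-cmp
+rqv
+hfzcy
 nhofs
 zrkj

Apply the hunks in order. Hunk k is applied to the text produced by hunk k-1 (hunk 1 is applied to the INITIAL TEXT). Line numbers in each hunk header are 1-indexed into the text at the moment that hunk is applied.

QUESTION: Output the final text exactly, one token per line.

Answer: xpvyk
omvuc
bpn
rqv
hfzcy
nhofs
zrkj

Derivation:
Hunk 1: at line 1 remove [kkaqu,ikhcn] add [bpn,yrolx,cdu] -> 7 lines: xpvyk omvuc bpn yrolx cdu nkuix zrkj
Hunk 2: at line 3 remove [yrolx,cdu,nkuix] add [cmp,nhofs] -> 6 lines: xpvyk omvuc bpn cmp nhofs zrkj
Hunk 3: at line 2 remove [cmp] add [rqv,hfzcy] -> 7 lines: xpvyk omvuc bpn rqv hfzcy nhofs zrkj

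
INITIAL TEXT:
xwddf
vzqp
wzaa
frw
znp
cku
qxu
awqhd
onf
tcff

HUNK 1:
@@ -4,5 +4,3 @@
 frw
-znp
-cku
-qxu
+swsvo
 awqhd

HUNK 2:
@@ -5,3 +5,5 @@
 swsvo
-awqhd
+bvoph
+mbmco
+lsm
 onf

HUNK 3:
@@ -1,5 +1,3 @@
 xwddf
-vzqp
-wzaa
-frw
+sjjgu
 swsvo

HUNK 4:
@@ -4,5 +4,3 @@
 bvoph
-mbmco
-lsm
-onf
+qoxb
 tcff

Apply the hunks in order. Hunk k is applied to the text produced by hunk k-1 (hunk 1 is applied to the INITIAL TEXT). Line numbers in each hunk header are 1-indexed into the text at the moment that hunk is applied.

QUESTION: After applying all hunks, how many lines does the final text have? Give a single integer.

Answer: 6

Derivation:
Hunk 1: at line 4 remove [znp,cku,qxu] add [swsvo] -> 8 lines: xwddf vzqp wzaa frw swsvo awqhd onf tcff
Hunk 2: at line 5 remove [awqhd] add [bvoph,mbmco,lsm] -> 10 lines: xwddf vzqp wzaa frw swsvo bvoph mbmco lsm onf tcff
Hunk 3: at line 1 remove [vzqp,wzaa,frw] add [sjjgu] -> 8 lines: xwddf sjjgu swsvo bvoph mbmco lsm onf tcff
Hunk 4: at line 4 remove [mbmco,lsm,onf] add [qoxb] -> 6 lines: xwddf sjjgu swsvo bvoph qoxb tcff
Final line count: 6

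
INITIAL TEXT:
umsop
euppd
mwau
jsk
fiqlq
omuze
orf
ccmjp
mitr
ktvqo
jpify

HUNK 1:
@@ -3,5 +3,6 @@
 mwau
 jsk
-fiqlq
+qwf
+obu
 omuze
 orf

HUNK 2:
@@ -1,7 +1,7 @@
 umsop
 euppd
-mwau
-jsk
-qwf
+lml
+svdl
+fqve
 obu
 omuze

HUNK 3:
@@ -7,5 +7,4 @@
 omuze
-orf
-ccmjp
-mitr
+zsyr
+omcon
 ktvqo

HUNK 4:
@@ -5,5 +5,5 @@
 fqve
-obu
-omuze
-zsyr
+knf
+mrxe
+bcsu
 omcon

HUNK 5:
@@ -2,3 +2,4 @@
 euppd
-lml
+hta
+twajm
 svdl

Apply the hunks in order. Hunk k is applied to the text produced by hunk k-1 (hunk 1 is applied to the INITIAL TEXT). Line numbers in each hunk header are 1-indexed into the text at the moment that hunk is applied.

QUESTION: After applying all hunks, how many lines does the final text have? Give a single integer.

Answer: 12

Derivation:
Hunk 1: at line 3 remove [fiqlq] add [qwf,obu] -> 12 lines: umsop euppd mwau jsk qwf obu omuze orf ccmjp mitr ktvqo jpify
Hunk 2: at line 1 remove [mwau,jsk,qwf] add [lml,svdl,fqve] -> 12 lines: umsop euppd lml svdl fqve obu omuze orf ccmjp mitr ktvqo jpify
Hunk 3: at line 7 remove [orf,ccmjp,mitr] add [zsyr,omcon] -> 11 lines: umsop euppd lml svdl fqve obu omuze zsyr omcon ktvqo jpify
Hunk 4: at line 5 remove [obu,omuze,zsyr] add [knf,mrxe,bcsu] -> 11 lines: umsop euppd lml svdl fqve knf mrxe bcsu omcon ktvqo jpify
Hunk 5: at line 2 remove [lml] add [hta,twajm] -> 12 lines: umsop euppd hta twajm svdl fqve knf mrxe bcsu omcon ktvqo jpify
Final line count: 12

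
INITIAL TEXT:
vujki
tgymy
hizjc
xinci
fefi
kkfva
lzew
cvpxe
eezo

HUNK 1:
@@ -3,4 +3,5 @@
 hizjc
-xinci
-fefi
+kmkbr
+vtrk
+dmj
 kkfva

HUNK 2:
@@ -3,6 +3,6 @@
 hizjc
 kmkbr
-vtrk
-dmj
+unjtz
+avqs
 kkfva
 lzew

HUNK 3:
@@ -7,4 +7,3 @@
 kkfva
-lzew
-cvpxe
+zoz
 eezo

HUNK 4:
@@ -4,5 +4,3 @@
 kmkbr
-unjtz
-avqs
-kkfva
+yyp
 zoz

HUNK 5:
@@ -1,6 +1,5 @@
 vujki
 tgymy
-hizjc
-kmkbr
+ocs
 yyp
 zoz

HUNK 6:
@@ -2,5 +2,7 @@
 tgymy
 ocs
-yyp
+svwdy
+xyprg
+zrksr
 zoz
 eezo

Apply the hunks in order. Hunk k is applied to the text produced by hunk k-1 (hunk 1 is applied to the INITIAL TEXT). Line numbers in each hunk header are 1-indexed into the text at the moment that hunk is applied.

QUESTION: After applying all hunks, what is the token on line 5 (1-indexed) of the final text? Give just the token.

Answer: xyprg

Derivation:
Hunk 1: at line 3 remove [xinci,fefi] add [kmkbr,vtrk,dmj] -> 10 lines: vujki tgymy hizjc kmkbr vtrk dmj kkfva lzew cvpxe eezo
Hunk 2: at line 3 remove [vtrk,dmj] add [unjtz,avqs] -> 10 lines: vujki tgymy hizjc kmkbr unjtz avqs kkfva lzew cvpxe eezo
Hunk 3: at line 7 remove [lzew,cvpxe] add [zoz] -> 9 lines: vujki tgymy hizjc kmkbr unjtz avqs kkfva zoz eezo
Hunk 4: at line 4 remove [unjtz,avqs,kkfva] add [yyp] -> 7 lines: vujki tgymy hizjc kmkbr yyp zoz eezo
Hunk 5: at line 1 remove [hizjc,kmkbr] add [ocs] -> 6 lines: vujki tgymy ocs yyp zoz eezo
Hunk 6: at line 2 remove [yyp] add [svwdy,xyprg,zrksr] -> 8 lines: vujki tgymy ocs svwdy xyprg zrksr zoz eezo
Final line 5: xyprg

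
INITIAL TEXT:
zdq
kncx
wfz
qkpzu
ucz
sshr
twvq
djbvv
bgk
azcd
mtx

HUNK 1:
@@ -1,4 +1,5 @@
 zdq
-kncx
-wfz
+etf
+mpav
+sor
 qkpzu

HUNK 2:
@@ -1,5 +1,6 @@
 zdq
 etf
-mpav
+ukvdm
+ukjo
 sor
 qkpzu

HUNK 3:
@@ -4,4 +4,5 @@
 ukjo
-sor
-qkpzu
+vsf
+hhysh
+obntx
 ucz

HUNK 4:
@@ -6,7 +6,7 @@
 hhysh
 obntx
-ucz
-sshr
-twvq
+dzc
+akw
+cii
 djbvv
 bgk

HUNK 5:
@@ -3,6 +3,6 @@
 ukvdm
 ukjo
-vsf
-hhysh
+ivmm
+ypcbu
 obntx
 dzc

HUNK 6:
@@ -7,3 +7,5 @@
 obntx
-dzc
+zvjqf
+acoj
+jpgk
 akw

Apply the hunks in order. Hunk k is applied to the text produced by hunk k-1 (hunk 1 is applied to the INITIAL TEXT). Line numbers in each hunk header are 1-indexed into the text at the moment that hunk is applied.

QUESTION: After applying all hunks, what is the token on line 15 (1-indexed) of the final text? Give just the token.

Hunk 1: at line 1 remove [kncx,wfz] add [etf,mpav,sor] -> 12 lines: zdq etf mpav sor qkpzu ucz sshr twvq djbvv bgk azcd mtx
Hunk 2: at line 1 remove [mpav] add [ukvdm,ukjo] -> 13 lines: zdq etf ukvdm ukjo sor qkpzu ucz sshr twvq djbvv bgk azcd mtx
Hunk 3: at line 4 remove [sor,qkpzu] add [vsf,hhysh,obntx] -> 14 lines: zdq etf ukvdm ukjo vsf hhysh obntx ucz sshr twvq djbvv bgk azcd mtx
Hunk 4: at line 6 remove [ucz,sshr,twvq] add [dzc,akw,cii] -> 14 lines: zdq etf ukvdm ukjo vsf hhysh obntx dzc akw cii djbvv bgk azcd mtx
Hunk 5: at line 3 remove [vsf,hhysh] add [ivmm,ypcbu] -> 14 lines: zdq etf ukvdm ukjo ivmm ypcbu obntx dzc akw cii djbvv bgk azcd mtx
Hunk 6: at line 7 remove [dzc] add [zvjqf,acoj,jpgk] -> 16 lines: zdq etf ukvdm ukjo ivmm ypcbu obntx zvjqf acoj jpgk akw cii djbvv bgk azcd mtx
Final line 15: azcd

Answer: azcd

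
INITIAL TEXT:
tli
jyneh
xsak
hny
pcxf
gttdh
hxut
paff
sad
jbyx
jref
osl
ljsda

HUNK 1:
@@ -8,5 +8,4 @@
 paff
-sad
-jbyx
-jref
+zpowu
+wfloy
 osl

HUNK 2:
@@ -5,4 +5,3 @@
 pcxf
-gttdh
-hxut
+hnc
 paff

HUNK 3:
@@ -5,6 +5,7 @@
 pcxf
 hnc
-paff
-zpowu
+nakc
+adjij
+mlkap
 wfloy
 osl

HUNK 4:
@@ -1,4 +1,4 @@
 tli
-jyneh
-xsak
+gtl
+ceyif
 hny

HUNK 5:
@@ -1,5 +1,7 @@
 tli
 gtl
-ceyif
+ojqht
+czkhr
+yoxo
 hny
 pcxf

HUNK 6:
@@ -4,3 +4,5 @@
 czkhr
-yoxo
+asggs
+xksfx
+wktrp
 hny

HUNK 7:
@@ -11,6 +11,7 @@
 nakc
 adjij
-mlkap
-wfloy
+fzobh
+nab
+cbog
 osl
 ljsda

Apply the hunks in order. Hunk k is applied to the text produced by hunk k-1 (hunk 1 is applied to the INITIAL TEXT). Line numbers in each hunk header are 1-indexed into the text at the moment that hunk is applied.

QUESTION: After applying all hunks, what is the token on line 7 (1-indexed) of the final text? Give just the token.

Hunk 1: at line 8 remove [sad,jbyx,jref] add [zpowu,wfloy] -> 12 lines: tli jyneh xsak hny pcxf gttdh hxut paff zpowu wfloy osl ljsda
Hunk 2: at line 5 remove [gttdh,hxut] add [hnc] -> 11 lines: tli jyneh xsak hny pcxf hnc paff zpowu wfloy osl ljsda
Hunk 3: at line 5 remove [paff,zpowu] add [nakc,adjij,mlkap] -> 12 lines: tli jyneh xsak hny pcxf hnc nakc adjij mlkap wfloy osl ljsda
Hunk 4: at line 1 remove [jyneh,xsak] add [gtl,ceyif] -> 12 lines: tli gtl ceyif hny pcxf hnc nakc adjij mlkap wfloy osl ljsda
Hunk 5: at line 1 remove [ceyif] add [ojqht,czkhr,yoxo] -> 14 lines: tli gtl ojqht czkhr yoxo hny pcxf hnc nakc adjij mlkap wfloy osl ljsda
Hunk 6: at line 4 remove [yoxo] add [asggs,xksfx,wktrp] -> 16 lines: tli gtl ojqht czkhr asggs xksfx wktrp hny pcxf hnc nakc adjij mlkap wfloy osl ljsda
Hunk 7: at line 11 remove [mlkap,wfloy] add [fzobh,nab,cbog] -> 17 lines: tli gtl ojqht czkhr asggs xksfx wktrp hny pcxf hnc nakc adjij fzobh nab cbog osl ljsda
Final line 7: wktrp

Answer: wktrp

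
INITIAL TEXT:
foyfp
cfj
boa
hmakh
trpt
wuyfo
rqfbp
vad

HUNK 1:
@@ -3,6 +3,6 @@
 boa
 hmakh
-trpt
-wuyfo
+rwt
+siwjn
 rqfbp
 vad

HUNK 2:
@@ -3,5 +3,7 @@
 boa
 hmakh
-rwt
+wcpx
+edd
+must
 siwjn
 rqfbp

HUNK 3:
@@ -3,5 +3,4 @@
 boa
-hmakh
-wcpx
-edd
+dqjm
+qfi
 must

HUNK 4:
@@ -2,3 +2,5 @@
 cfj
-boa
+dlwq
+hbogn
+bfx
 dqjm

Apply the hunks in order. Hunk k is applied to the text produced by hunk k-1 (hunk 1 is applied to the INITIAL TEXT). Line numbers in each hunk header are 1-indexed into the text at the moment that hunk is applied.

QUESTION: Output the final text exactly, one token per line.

Hunk 1: at line 3 remove [trpt,wuyfo] add [rwt,siwjn] -> 8 lines: foyfp cfj boa hmakh rwt siwjn rqfbp vad
Hunk 2: at line 3 remove [rwt] add [wcpx,edd,must] -> 10 lines: foyfp cfj boa hmakh wcpx edd must siwjn rqfbp vad
Hunk 3: at line 3 remove [hmakh,wcpx,edd] add [dqjm,qfi] -> 9 lines: foyfp cfj boa dqjm qfi must siwjn rqfbp vad
Hunk 4: at line 2 remove [boa] add [dlwq,hbogn,bfx] -> 11 lines: foyfp cfj dlwq hbogn bfx dqjm qfi must siwjn rqfbp vad

Answer: foyfp
cfj
dlwq
hbogn
bfx
dqjm
qfi
must
siwjn
rqfbp
vad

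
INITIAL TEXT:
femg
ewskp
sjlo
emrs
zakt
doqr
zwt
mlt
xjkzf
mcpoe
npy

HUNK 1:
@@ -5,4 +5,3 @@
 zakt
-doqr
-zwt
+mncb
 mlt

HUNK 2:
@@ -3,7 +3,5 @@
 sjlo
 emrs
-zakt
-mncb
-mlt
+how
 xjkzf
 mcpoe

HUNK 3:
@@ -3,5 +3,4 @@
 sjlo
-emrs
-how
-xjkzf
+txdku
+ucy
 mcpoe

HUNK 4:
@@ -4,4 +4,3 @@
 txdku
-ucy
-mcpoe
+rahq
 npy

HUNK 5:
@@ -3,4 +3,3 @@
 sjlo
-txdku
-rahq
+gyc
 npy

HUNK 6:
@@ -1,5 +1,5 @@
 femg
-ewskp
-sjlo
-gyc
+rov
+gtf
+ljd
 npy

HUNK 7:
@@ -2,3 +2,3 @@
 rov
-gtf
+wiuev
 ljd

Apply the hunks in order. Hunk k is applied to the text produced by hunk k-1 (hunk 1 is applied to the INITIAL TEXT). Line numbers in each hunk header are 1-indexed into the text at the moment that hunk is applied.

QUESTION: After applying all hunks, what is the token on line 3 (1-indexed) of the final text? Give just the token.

Hunk 1: at line 5 remove [doqr,zwt] add [mncb] -> 10 lines: femg ewskp sjlo emrs zakt mncb mlt xjkzf mcpoe npy
Hunk 2: at line 3 remove [zakt,mncb,mlt] add [how] -> 8 lines: femg ewskp sjlo emrs how xjkzf mcpoe npy
Hunk 3: at line 3 remove [emrs,how,xjkzf] add [txdku,ucy] -> 7 lines: femg ewskp sjlo txdku ucy mcpoe npy
Hunk 4: at line 4 remove [ucy,mcpoe] add [rahq] -> 6 lines: femg ewskp sjlo txdku rahq npy
Hunk 5: at line 3 remove [txdku,rahq] add [gyc] -> 5 lines: femg ewskp sjlo gyc npy
Hunk 6: at line 1 remove [ewskp,sjlo,gyc] add [rov,gtf,ljd] -> 5 lines: femg rov gtf ljd npy
Hunk 7: at line 2 remove [gtf] add [wiuev] -> 5 lines: femg rov wiuev ljd npy
Final line 3: wiuev

Answer: wiuev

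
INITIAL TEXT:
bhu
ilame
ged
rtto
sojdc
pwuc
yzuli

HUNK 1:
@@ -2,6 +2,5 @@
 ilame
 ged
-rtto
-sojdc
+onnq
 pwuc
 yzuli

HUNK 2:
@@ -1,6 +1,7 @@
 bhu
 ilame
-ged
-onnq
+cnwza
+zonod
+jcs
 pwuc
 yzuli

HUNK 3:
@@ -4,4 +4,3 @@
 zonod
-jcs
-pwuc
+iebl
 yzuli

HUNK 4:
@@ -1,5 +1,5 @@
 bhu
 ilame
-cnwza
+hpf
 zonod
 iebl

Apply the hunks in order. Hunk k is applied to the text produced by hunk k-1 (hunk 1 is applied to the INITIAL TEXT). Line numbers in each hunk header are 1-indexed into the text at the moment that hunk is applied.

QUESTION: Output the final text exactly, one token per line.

Hunk 1: at line 2 remove [rtto,sojdc] add [onnq] -> 6 lines: bhu ilame ged onnq pwuc yzuli
Hunk 2: at line 1 remove [ged,onnq] add [cnwza,zonod,jcs] -> 7 lines: bhu ilame cnwza zonod jcs pwuc yzuli
Hunk 3: at line 4 remove [jcs,pwuc] add [iebl] -> 6 lines: bhu ilame cnwza zonod iebl yzuli
Hunk 4: at line 1 remove [cnwza] add [hpf] -> 6 lines: bhu ilame hpf zonod iebl yzuli

Answer: bhu
ilame
hpf
zonod
iebl
yzuli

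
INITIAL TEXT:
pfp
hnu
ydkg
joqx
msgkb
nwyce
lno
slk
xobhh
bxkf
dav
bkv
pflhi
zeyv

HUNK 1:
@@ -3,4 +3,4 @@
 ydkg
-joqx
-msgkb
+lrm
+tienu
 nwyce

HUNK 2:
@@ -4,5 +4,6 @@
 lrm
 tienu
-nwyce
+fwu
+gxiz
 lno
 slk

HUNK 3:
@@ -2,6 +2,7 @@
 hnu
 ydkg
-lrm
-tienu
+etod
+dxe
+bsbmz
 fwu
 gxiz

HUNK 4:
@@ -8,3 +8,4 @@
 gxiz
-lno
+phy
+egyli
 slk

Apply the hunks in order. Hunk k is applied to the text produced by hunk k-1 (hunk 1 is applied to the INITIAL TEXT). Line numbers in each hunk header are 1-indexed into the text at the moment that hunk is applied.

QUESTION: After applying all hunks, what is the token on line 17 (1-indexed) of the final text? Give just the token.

Hunk 1: at line 3 remove [joqx,msgkb] add [lrm,tienu] -> 14 lines: pfp hnu ydkg lrm tienu nwyce lno slk xobhh bxkf dav bkv pflhi zeyv
Hunk 2: at line 4 remove [nwyce] add [fwu,gxiz] -> 15 lines: pfp hnu ydkg lrm tienu fwu gxiz lno slk xobhh bxkf dav bkv pflhi zeyv
Hunk 3: at line 2 remove [lrm,tienu] add [etod,dxe,bsbmz] -> 16 lines: pfp hnu ydkg etod dxe bsbmz fwu gxiz lno slk xobhh bxkf dav bkv pflhi zeyv
Hunk 4: at line 8 remove [lno] add [phy,egyli] -> 17 lines: pfp hnu ydkg etod dxe bsbmz fwu gxiz phy egyli slk xobhh bxkf dav bkv pflhi zeyv
Final line 17: zeyv

Answer: zeyv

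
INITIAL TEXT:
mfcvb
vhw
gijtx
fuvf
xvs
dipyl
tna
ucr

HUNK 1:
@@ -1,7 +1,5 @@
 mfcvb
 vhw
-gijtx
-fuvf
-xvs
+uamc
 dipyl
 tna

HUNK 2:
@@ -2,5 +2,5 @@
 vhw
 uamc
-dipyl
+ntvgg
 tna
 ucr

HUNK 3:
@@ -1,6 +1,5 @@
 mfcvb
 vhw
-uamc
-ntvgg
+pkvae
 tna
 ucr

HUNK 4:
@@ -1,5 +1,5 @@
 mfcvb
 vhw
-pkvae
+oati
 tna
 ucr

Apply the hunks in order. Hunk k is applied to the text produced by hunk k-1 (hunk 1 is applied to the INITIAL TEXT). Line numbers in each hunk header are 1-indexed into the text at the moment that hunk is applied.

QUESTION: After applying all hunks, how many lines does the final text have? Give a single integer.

Hunk 1: at line 1 remove [gijtx,fuvf,xvs] add [uamc] -> 6 lines: mfcvb vhw uamc dipyl tna ucr
Hunk 2: at line 2 remove [dipyl] add [ntvgg] -> 6 lines: mfcvb vhw uamc ntvgg tna ucr
Hunk 3: at line 1 remove [uamc,ntvgg] add [pkvae] -> 5 lines: mfcvb vhw pkvae tna ucr
Hunk 4: at line 1 remove [pkvae] add [oati] -> 5 lines: mfcvb vhw oati tna ucr
Final line count: 5

Answer: 5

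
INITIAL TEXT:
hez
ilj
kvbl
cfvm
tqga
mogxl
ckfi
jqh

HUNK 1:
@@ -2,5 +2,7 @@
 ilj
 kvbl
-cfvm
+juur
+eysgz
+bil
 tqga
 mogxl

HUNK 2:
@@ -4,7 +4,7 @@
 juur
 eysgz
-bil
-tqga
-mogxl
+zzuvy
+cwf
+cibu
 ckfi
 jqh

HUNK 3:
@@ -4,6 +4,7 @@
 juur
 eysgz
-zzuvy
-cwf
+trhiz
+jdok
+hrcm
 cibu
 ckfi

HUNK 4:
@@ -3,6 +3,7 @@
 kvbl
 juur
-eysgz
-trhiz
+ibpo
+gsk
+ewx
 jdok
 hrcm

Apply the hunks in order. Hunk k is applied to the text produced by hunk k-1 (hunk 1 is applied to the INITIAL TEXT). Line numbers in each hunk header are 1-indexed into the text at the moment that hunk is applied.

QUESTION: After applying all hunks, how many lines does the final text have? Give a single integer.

Answer: 12

Derivation:
Hunk 1: at line 2 remove [cfvm] add [juur,eysgz,bil] -> 10 lines: hez ilj kvbl juur eysgz bil tqga mogxl ckfi jqh
Hunk 2: at line 4 remove [bil,tqga,mogxl] add [zzuvy,cwf,cibu] -> 10 lines: hez ilj kvbl juur eysgz zzuvy cwf cibu ckfi jqh
Hunk 3: at line 4 remove [zzuvy,cwf] add [trhiz,jdok,hrcm] -> 11 lines: hez ilj kvbl juur eysgz trhiz jdok hrcm cibu ckfi jqh
Hunk 4: at line 3 remove [eysgz,trhiz] add [ibpo,gsk,ewx] -> 12 lines: hez ilj kvbl juur ibpo gsk ewx jdok hrcm cibu ckfi jqh
Final line count: 12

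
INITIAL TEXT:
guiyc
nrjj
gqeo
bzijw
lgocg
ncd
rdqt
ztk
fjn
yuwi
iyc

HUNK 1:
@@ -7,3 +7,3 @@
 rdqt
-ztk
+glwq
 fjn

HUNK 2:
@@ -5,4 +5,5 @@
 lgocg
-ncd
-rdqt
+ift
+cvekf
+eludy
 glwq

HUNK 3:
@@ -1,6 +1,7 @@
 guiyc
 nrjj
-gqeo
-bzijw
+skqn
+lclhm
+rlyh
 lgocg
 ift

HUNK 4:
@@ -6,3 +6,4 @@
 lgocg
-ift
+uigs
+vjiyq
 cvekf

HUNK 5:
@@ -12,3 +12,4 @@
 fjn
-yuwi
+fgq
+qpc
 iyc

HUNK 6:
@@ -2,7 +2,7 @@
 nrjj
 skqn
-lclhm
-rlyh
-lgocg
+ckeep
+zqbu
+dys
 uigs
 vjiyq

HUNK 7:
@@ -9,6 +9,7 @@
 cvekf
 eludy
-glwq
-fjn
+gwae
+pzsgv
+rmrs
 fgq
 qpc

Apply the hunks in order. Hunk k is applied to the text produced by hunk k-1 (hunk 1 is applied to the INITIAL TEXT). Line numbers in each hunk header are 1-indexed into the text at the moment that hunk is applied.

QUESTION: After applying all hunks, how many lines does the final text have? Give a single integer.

Answer: 16

Derivation:
Hunk 1: at line 7 remove [ztk] add [glwq] -> 11 lines: guiyc nrjj gqeo bzijw lgocg ncd rdqt glwq fjn yuwi iyc
Hunk 2: at line 5 remove [ncd,rdqt] add [ift,cvekf,eludy] -> 12 lines: guiyc nrjj gqeo bzijw lgocg ift cvekf eludy glwq fjn yuwi iyc
Hunk 3: at line 1 remove [gqeo,bzijw] add [skqn,lclhm,rlyh] -> 13 lines: guiyc nrjj skqn lclhm rlyh lgocg ift cvekf eludy glwq fjn yuwi iyc
Hunk 4: at line 6 remove [ift] add [uigs,vjiyq] -> 14 lines: guiyc nrjj skqn lclhm rlyh lgocg uigs vjiyq cvekf eludy glwq fjn yuwi iyc
Hunk 5: at line 12 remove [yuwi] add [fgq,qpc] -> 15 lines: guiyc nrjj skqn lclhm rlyh lgocg uigs vjiyq cvekf eludy glwq fjn fgq qpc iyc
Hunk 6: at line 2 remove [lclhm,rlyh,lgocg] add [ckeep,zqbu,dys] -> 15 lines: guiyc nrjj skqn ckeep zqbu dys uigs vjiyq cvekf eludy glwq fjn fgq qpc iyc
Hunk 7: at line 9 remove [glwq,fjn] add [gwae,pzsgv,rmrs] -> 16 lines: guiyc nrjj skqn ckeep zqbu dys uigs vjiyq cvekf eludy gwae pzsgv rmrs fgq qpc iyc
Final line count: 16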